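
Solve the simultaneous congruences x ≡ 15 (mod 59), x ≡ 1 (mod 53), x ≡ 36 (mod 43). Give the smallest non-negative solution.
The moduli 59, 53, 43 are pairwise coprime, so by the CRT there is a unique solution mod 59·53·43 = 134461.
Solve by successive substitution. Start with x ≡ 15 (mod 59).
  Combine with x ≡ 1 (mod 53): write x = 15 + 59·t and require 15 + 59·t ≡ 1 (mod 53), i.e. 59·t ≡ 1 − 15 ≡ 39 (mod 53). Since 59^(−1) ≡ 9 (mod 53) (59 ≡ 6 (mod 53)), t ≡ 9·39 ≡ 33 (mod 53). So x ≡ 15 + 59·33 = 1962 (mod 3127).
  Combine with x ≡ 36 (mod 43): write x = 1962 + 3127·t and require 1962 + 3127·t ≡ 36 (mod 43), i.e. 3127·t ≡ 36 − 1962 ≡ 9 (mod 43). Since 3127^(−1) ≡ 25 (mod 43) (3127 ≡ 31 (mod 43)), t ≡ 25·9 ≡ 10 (mod 43). So x ≡ 1962 + 3127·10 = 33232 (mod 134461).
Unique solution in [0, 134461): x = 33232.

Final answer: x ≡ 33232 (mod 134461); the representative in [0, 134461) is 33232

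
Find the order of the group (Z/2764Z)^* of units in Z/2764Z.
|(Z/2764Z)^*| = 1380

(Z/2764Z)^* consists of the classes a with gcd(a, 2764) = 1, so its order is φ(2764). φ is multiplicative, with φ(p^e) = p^e − p^(e−1). Factorise 2764 = 2^2 · 691. Then
  φ(2764) = (2^2 − 2^1) · (691 − 1) = 2 · 690 = 1380.
Thus |(Z/2764Z)^*| = 1380.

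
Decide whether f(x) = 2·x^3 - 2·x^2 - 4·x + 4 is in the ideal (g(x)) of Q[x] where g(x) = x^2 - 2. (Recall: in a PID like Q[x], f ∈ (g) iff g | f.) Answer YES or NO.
YES

In Q[x] the ideal (g) consists of all multiples of g, so f ∈ (g) iff g | f, i.e. iff the remainder of f on division by g is 0. Divide f by g (g is monic, so eliminate the leading term of the running remainder at each step):
  leading term 2·x^3: subtract (2·x)·g(x) = 2·x^3 - 4·x, leaving 4 - 2·x^2
  leading term -2·x^2: subtract (-2)·g(x) = 4 - 2·x^2, leaving 0
The remainder is 0, so f(x) = g(x) · h(x) with h(x) = 2·x - 2. Hence g | f, i.e. f ∈ (g).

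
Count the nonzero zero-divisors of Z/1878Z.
Z/1878Z has 1253 nonzero zero-divisors

In Z/1878Z each nonzero element is either a unit (gcd with 1878 is 1) or a zero-divisor (gcd > 1). The number of units is φ(1878): factorise 1878 = 2 · 3 · 313, so φ(1878) = (2 − 1) · (3 − 1) · (313 − 1) = 1 · 2 · 312 = 624. The nonzero elements number 1878 − 1 = 1877. Hence the nonzero zero-divisors number 1877 − 624 = 1253.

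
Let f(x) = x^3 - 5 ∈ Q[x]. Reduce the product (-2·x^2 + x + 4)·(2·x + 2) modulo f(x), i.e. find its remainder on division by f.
a · b ≡ -2·x^2 + 10·x - 12 (mod f(x))

First multiply in Q[x] without reducing: a · b = -4·x^3 - 2·x^2 + 10·x + 8. Now divide by f(x) = x^3 - 5, eliminating the leading term at each step:
  leading term -4·x^3: subtract (-4)·f(x) = 20 - 4·x^3, leaving -2·x^2 + 10·x - 12
The degree is now < 3, so this is the remainder. Hence a · b ≡ -2·x^2 + 10·x - 12 in Q[x]/(f).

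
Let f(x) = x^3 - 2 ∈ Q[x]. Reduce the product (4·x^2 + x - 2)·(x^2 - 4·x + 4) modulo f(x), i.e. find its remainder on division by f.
a · b ≡ 10·x^2 + 20·x - 38 (mod f(x))

First multiply in Q[x] without reducing: a · b = 4·x^4 - 15·x^3 + 10·x^2 + 12·x - 8. Now divide by f(x) = x^3 - 2, eliminating the leading term at each step:
  leading term 4·x^4: subtract (4·x)·f(x) = 4·x^4 - 8·x, leaving -15·x^3 + 10·x^2 + 20·x - 8
  leading term -15·x^3: subtract (-15)·f(x) = 30 - 15·x^3, leaving 10·x^2 + 20·x - 38
The degree is now < 3, so this is the remainder. Hence a · b ≡ 10·x^2 + 20·x - 38 in Q[x]/(f).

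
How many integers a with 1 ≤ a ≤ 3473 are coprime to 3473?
The number of a ∈ {1, ..., 3473} with gcd(a, 3473) = 1 is by definition Euler's totient φ(3473). φ is multiplicative, with φ(p^e) = p^e − p^(e−1). Factorise 3473 = 23 · 151. Then
  φ(3473) = (23 − 1) · (151 − 1) = 22 · 150 = 3300.
So there are 3300 such integers.

Final answer: 3300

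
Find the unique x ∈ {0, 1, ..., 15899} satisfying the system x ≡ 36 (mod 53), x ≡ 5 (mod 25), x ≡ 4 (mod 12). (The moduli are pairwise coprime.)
The moduli 53, 25, 12 are pairwise coprime, so by the CRT there is a unique solution mod 53·25·12 = 15900.
Solve by successive substitution. Start with x ≡ 36 (mod 53).
  Combine with x ≡ 5 (mod 25): write x = 36 + 53·t and require 36 + 53·t ≡ 5 (mod 25), i.e. 53·t ≡ 5 − 36 ≡ 19 (mod 25). Since 53^(−1) ≡ 17 (mod 25) (53 ≡ 3 (mod 25)), t ≡ 17·19 ≡ 23 (mod 25). So x ≡ 36 + 53·23 = 1255 (mod 1325).
  Combine with x ≡ 4 (mod 12): write x = 1255 + 1325·t and require 1255 + 1325·t ≡ 4 (mod 12), i.e. 1325·t ≡ 4 − 1255 ≡ 9 (mod 12). Since 1325^(−1) ≡ 5 (mod 12) (1325 ≡ 5 (mod 12)), t ≡ 5·9 ≡ 9 (mod 12). So x ≡ 1255 + 1325·9 = 13180 (mod 15900).
Unique solution in [0, 15900): x = 13180.

Final answer: x ≡ 13180 (mod 15900); the representative in [0, 15900) is 13180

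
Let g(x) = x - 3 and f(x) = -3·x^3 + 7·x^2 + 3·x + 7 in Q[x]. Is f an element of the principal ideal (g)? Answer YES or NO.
In Q[x] the ideal (g) consists of all multiples of g, so f ∈ (g) iff g | f, i.e. iff the remainder of f on division by g is 0. Divide f by g (g is monic, so eliminate the leading term of the running remainder at each step):
  leading term -3·x^3: subtract (-3·x^2)·g(x) = -3·x^3 + 9·x^2, leaving -2·x^2 + 3·x + 7
  leading term -2·x^2: subtract (-2·x)·g(x) = -2·x^2 + 6·x, leaving 7 - 3·x
  leading term -3·x: subtract (-3)·g(x) = 9 - 3·x, leaving -2
The remainder r(x) = -2 ≠ 0 (and deg r < deg g), so g ∤ f, i.e. f ∉ (g).

Final answer: NO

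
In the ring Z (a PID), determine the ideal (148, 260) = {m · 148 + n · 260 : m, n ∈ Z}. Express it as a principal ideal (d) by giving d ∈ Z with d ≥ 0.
In the PID Z, (a, b) is generated by gcd(a, b). Compute gcd(260, 148) with the extended Euclidean algorithm, tracking rows (r, s, t) with s·260 + t·148 = r:
  row A: (260, 1, 0)   [1·260 + 0·148 = 260]
  row B: (148, 0, 1)   [0·260 + 1·148 = 148]
  260 = 1·148 + 112   → row C = row A − 1·row B = (112, 1, −1)   [check: 1·260 − 1·148 = 112]
  148 = 1·112 + 36   → row D = row B − 1·row C = (36, −1, 2)   [check: −1·260 + 2·148 = 36]
  112 = 3·36 + 4   → row E = row C − 3·row D = (4, 4, −7)   [check: 4·260 − 7·148 = 4]
  36 = 9·4 + 0   → remainder 0, stop. gcd = 4 (last nonzero row E).
So gcd(148, 260) = 4, with Bézout identity 4·260 − 7·148 = 4. Containment (⊇): the Bézout identity exhibits 4 as an element of (148, 260), giving (4) ⊆ (148, 260). Containment (⊆): since 4 | 148 and 4 | 260 (148 = 4·37, 260 = 4·65), every Z-linear combination of 148 and 260 is divisible by 4, so (148, 260) ⊆ (4). Therefore (148, 260) = (4), d = 4.

Final answer: (148, 260) = (4); d = 4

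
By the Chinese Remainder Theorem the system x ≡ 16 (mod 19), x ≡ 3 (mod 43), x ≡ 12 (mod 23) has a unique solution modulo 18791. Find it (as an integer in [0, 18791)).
x ≡ 8775 (mod 18791); the representative in [0, 18791) is 8775

The moduli 19, 43, 23 are pairwise coprime, so by the CRT there is a unique solution mod 19·43·23 = 18791.
Solve by successive substitution. Start with x ≡ 16 (mod 19).
  Combine with x ≡ 3 (mod 43): write x = 16 + 19·t and require 16 + 19·t ≡ 3 (mod 43), i.e. 19·t ≡ 3 − 16 ≡ 30 (mod 43). Since 19^(−1) ≡ 34 (mod 43), t ≡ 34·30 ≡ 31 (mod 43). So x ≡ 16 + 19·31 = 605 (mod 817).
  Combine with x ≡ 12 (mod 23): write x = 605 + 817·t and require 605 + 817·t ≡ 12 (mod 23), i.e. 817·t ≡ 12 − 605 ≡ 5 (mod 23). Since 817^(−1) ≡ 2 (mod 23) (817 ≡ 12 (mod 23)), t ≡ 2·5 ≡ 10 (mod 23). So x ≡ 605 + 817·10 = 8775 (mod 18791).
Unique solution in [0, 18791): x = 8775.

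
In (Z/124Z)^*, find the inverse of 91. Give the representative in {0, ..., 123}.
Apply the extended Euclidean algorithm to (124, 91), tracking rows (r, s, t) with s·124 + t·91 = r. Each division r_prev = q·r_cur + r_new produces the new row as (previous row) − q·(current row):
  row A: (124, 1, 0)   [1·124 + 0·91 = 124]
  row B: (91, 0, 1)   [0·124 + 1·91 = 91]
  124 = 1·91 + 33   → row C = row A − 1·row B = (33, 1, −1)   [check: 1·124 − 1·91 = 33]
  91 = 2·33 + 25   → row D = row B − 2·row C = (25, −2, 3)   [check: −2·124 + 3·91 = 25]
  33 = 1·25 + 8   → row E = row C − 1·row D = (8, 3, −4)   [check: 3·124 − 4·91 = 8]
  25 = 3·8 + 1   → row F = row D − 3·row E = (1, −11, 15)   [check: −11·124 + 15·91 = 1]
  8 = 8·1 + 0   → remainder 0, stop. gcd = 1 (last nonzero row F).
The gcd is 1, so 91 is invertible mod 124. The last nonzero row gives −11·124 + 15·91 = 1, so t = 15. So 91^(−1) ≡ 15 (mod 124). Verify: 91 · 15 = 1365 ≡ 1 (mod 124). ✓

Final answer: 91^(−1) ≡ 15 (mod 124)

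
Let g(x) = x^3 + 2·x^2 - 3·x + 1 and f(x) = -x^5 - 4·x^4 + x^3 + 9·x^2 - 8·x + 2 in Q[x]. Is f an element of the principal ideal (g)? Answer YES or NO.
In Q[x] the ideal (g) consists of all multiples of g, so f ∈ (g) iff g | f, i.e. iff the remainder of f on division by g is 0. Divide f by g (g is monic, so eliminate the leading term of the running remainder at each step):
  leading term -x^5: subtract (-x^2)·g(x) = -x^5 - 2·x^4 + 3·x^3 - x^2, leaving -2·x^4 - 2·x^3 + 10·x^2 - 8·x + 2
  leading term -2·x^4: subtract (-2·x)·g(x) = -2·x^4 - 4·x^3 + 6·x^2 - 2·x, leaving 2·x^3 + 4·x^2 - 6·x + 2
  leading term 2·x^3: subtract (2)·g(x) = 2·x^3 + 4·x^2 - 6·x + 2, leaving 0
The remainder is 0, so f(x) = g(x) · h(x) with h(x) = -x^2 - 2·x + 2. Hence g | f, i.e. f ∈ (g).

Final answer: YES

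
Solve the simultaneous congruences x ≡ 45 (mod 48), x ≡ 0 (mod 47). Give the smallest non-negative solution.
The moduli 48, 47 are pairwise coprime, so by the CRT there is a unique solution mod 48·47 = 2256.
Solve by successive substitution. Start with x ≡ 45 (mod 48).
  Combine with x ≡ 0 (mod 47): write x = 45 + 48·t and require 45 + 48·t ≡ 0 (mod 47), i.e. 48·t ≡ 0 − 45 ≡ 2 (mod 47). Since 48^(−1) ≡ 1 (mod 47) (48 ≡ 1 (mod 47)), t ≡ 1·2 ≡ 2 (mod 47). So x ≡ 45 + 48·2 = 141 (mod 2256).
Unique solution in [0, 2256): x = 141.

Final answer: x ≡ 141 (mod 2256); the representative in [0, 2256) is 141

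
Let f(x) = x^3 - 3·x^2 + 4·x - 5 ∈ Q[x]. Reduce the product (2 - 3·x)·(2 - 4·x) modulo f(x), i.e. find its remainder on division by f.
a · b ≡ 12·x^2 - 14·x + 4 (mod f(x))

First multiply in Q[x] without reducing: a · b = 12·x^2 - 14·x + 4. This already has degree < 3, so no reduction is needed. Hence a · b ≡ 12·x^2 - 14·x + 4 in Q[x]/(f).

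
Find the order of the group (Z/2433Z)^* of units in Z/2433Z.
(Z/2433Z)^* consists of the classes a with gcd(a, 2433) = 1, so its order is φ(2433). φ is multiplicative, with φ(p^e) = p^e − p^(e−1). Factorise 2433 = 3 · 811. Then
  φ(2433) = (3 − 1) · (811 − 1) = 2 · 810 = 1620.
Thus |(Z/2433Z)^*| = 1620.

Final answer: |(Z/2433Z)^*| = 1620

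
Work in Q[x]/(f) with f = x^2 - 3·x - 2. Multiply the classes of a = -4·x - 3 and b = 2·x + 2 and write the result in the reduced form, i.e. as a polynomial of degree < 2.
a · b ≡ -38·x - 22 (mod f(x))

First multiply in Q[x] without reducing: a · b = -8·x^2 - 14·x - 6. Now divide by f(x) = x^2 - 3·x - 2, eliminating the leading term at each step:
  leading term -8·x^2: subtract (-8)·f(x) = -8·x^2 + 24·x + 16, leaving -38·x - 22
The degree is now < 2, so this is the remainder. Hence a · b ≡ -38·x - 22 in Q[x]/(f).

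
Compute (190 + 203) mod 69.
48

Reduce the summands first: 190 ≡ 52, 203 ≡ 65 (mod 69), so 190 + 203 ≡ 52 + 65 (mod 69). 52 + 65 = 117; 117 = 1·69 + 48, so (190 + 203) mod 69 = 48.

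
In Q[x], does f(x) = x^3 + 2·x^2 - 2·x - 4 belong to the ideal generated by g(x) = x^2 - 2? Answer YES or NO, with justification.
YES

In Q[x] the ideal (g) consists of all multiples of g, so f ∈ (g) iff g | f, i.e. iff the remainder of f on division by g is 0. Divide f by g (g is monic, so eliminate the leading term of the running remainder at each step):
  leading term x^3: subtract (x)·g(x) = x^3 - 2·x, leaving 2·x^2 - 4
  leading term 2·x^2: subtract (2)·g(x) = 2·x^2 - 4, leaving 0
The remainder is 0, so f(x) = g(x) · h(x) with h(x) = x + 2. Hence g | f, i.e. f ∈ (g).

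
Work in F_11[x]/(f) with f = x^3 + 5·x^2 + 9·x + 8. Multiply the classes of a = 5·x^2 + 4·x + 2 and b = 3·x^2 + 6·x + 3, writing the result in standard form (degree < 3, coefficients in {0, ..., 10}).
Multiply as integer polynomials: a · b = 15·x^4 + 42·x^3 + 45·x^2 + 24·x + 6. Reducing coefficients mod 11: a · b ≡ 4·x^4 + 9·x^3 + x^2 + 2·x + 6. Now divide by f(x) = x^3 + 5·x^2 + 9·x + 8 in F_11[x], eliminating the leading term at each step:
  leading term 4·x^4: subtract (4·x)·f(x) = 4·x^4 + 9·x^3 + 3·x^2 + 10·x, leaving 9·x^2 + 3·x + 6 (coefficients mod 11)
The degree is now < 3, so this is the remainder. Hence a · b ≡ 9·x^2 + 3·x + 6 in F_11[x]/(f).

Final answer: a · b ≡ 9·x^2 + 3·x + 6 (mod f(x))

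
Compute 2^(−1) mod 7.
2^(−1) ≡ 4 (mod 7)

Apply the extended Euclidean algorithm to (7, 2), tracking rows (r, s, t) with s·7 + t·2 = r. Each division r_prev = q·r_cur + r_new produces the new row as (previous row) − q·(current row):
  row A: (7, 1, 0)   [1·7 + 0·2 = 7]
  row B: (2, 0, 1)   [0·7 + 1·2 = 2]
  7 = 3·2 + 1   → row C = row A − 3·row B = (1, 1, −3)   [check: 1·7 − 3·2 = 1]
  2 = 2·1 + 0   → remainder 0, stop. gcd = 1 (last nonzero row C).
The gcd is 1, so 2 is invertible mod 7. The last nonzero row gives 1·7 − 3·2 = 1, so t = −3. So 2^(−1) ≡ −3 ≡ 4 (mod 7). Verify: 2 · 4 = 8 ≡ 1 (mod 7). ✓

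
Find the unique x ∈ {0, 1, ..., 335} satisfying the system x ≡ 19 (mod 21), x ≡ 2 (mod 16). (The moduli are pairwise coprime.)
The moduli 21, 16 are pairwise coprime, so by the CRT there is a unique solution mod 21·16 = 336.
Solve by successive substitution. Start with x ≡ 19 (mod 21).
  Combine with x ≡ 2 (mod 16): write x = 19 + 21·t and require 19 + 21·t ≡ 2 (mod 16), i.e. 21·t ≡ 2 − 19 ≡ 15 (mod 16). Since 21^(−1) ≡ 13 (mod 16) (21 ≡ 5 (mod 16)), t ≡ 13·15 ≡ 3 (mod 16). So x ≡ 19 + 21·3 = 82 (mod 336).
Unique solution in [0, 336): x = 82.

Final answer: x ≡ 82 (mod 336); the representative in [0, 336) is 82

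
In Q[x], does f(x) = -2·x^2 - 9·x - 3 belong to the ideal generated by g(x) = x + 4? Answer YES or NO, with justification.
NO

In Q[x] the ideal (g) consists of all multiples of g, so f ∈ (g) iff g | f, i.e. iff the remainder of f on division by g is 0. Divide f by g (g is monic, so eliminate the leading term of the running remainder at each step):
  leading term -2·x^2: subtract (-2·x)·g(x) = -2·x^2 - 8·x, leaving -x - 3
  leading term -x: subtract (-1)·g(x) = -x - 4, leaving 1
The remainder r(x) = 1 ≠ 0 (and deg r < deg g), so g ∤ f, i.e. f ∉ (g).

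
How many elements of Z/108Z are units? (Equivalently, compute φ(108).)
Z/108Z has φ(108) = 36 units

An element a ∈ Z/108Z is a unit iff gcd(a, 108) = 1, so the number of units is φ(108). φ is multiplicative, with φ(p^e) = p^e − p^(e−1). Factorise 108 = 2^2 · 3^3. Then
  φ(108) = (2^2 − 2^1) · (3^3 − 3^2) = 2 · 18 = 36.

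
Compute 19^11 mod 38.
19

Use repeated squaring. Binary(11) = 1011. Walk through the bits of the exponent 11 left-to-right: at each bit after the leading one, square the running value, then multiply by 19 if the bit is 1 (always reducing mod 38):
  bit 1 = 1 (leading): start with 19.
  bit 2 = 0: square 19^2 = 361 ≡ 19 (mod 38).
  bit 3 = 1: square 19^2 = 361 ≡ 19; bit is 1, so multiply 19·19 = 361 ≡ 19 (mod 38).
  bit 4 = 1: square 19^2 = 361 ≡ 19; bit is 1, so multiply 19·19 = 361 ≡ 19 (mod 38).
Final value: 19^11 ≡ 19 (mod 38).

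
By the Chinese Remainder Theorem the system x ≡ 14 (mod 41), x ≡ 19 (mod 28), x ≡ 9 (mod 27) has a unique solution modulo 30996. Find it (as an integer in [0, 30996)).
The moduli 41, 28, 27 are pairwise coprime, so by the CRT there is a unique solution mod 41·28·27 = 30996.
Solve by successive substitution. Start with x ≡ 14 (mod 41).
  Combine with x ≡ 19 (mod 28): write x = 14 + 41·t and require 14 + 41·t ≡ 19 (mod 28), i.e. 41·t ≡ 19 − 14 ≡ 5 (mod 28). Since 41^(−1) ≡ 13 (mod 28) (41 ≡ 13 (mod 28)), t ≡ 13·5 ≡ 9 (mod 28). So x ≡ 14 + 41·9 = 383 (mod 1148).
  Combine with x ≡ 9 (mod 27): write x = 383 + 1148·t and require 383 + 1148·t ≡ 9 (mod 27), i.e. 1148·t ≡ 9 − 383 ≡ 4 (mod 27). Since 1148^(−1) ≡ 2 (mod 27) (1148 ≡ 14 (mod 27)), t ≡ 2·4 ≡ 8 (mod 27). So x ≡ 383 + 1148·8 = 9567 (mod 30996).
Unique solution in [0, 30996): x = 9567.

Final answer: x ≡ 9567 (mod 30996); the representative in [0, 30996) is 9567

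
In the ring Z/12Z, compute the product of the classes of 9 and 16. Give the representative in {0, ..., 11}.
Reduce the factors first: 16 ≡ 4 (mod 12), so 9 · 16 ≡ 9 · 4 (mod 12). 9 · 4 = 36. Dividing by 12: 36 = 3·12 + 0. So (9 · 16) mod 12 = 0.

Final answer: 0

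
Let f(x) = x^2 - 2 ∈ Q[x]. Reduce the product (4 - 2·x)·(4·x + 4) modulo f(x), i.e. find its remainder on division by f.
a · b ≡ 8·x (mod f(x))

First multiply in Q[x] without reducing: a · b = -8·x^2 + 8·x + 16. Now divide by f(x) = x^2 - 2, eliminating the leading term at each step:
  leading term -8·x^2: subtract (-8)·f(x) = 16 - 8·x^2, leaving 8·x
The degree is now < 2, so this is the remainder. Hence a · b ≡ 8·x in Q[x]/(f).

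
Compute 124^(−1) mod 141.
Apply the extended Euclidean algorithm to (141, 124), tracking rows (r, s, t) with s·141 + t·124 = r. Each division r_prev = q·r_cur + r_new produces the new row as (previous row) − q·(current row):
  row A: (141, 1, 0)   [1·141 + 0·124 = 141]
  row B: (124, 0, 1)   [0·141 + 1·124 = 124]
  141 = 1·124 + 17   → row C = row A − 1·row B = (17, 1, −1)   [check: 1·141 − 1·124 = 17]
  124 = 7·17 + 5   → row D = row B − 7·row C = (5, −7, 8)   [check: −7·141 + 8·124 = 5]
  17 = 3·5 + 2   → row E = row C − 3·row D = (2, 22, −25)   [check: 22·141 − 25·124 = 2]
  5 = 2·2 + 1   → row F = row D − 2·row E = (1, −51, 58)   [check: −51·141 + 58·124 = 1]
  2 = 2·1 + 0   → remainder 0, stop. gcd = 1 (last nonzero row F).
The gcd is 1, so 124 is invertible mod 141. The last nonzero row gives −51·141 + 58·124 = 1, so t = 58. So 124^(−1) ≡ 58 (mod 141). Verify: 124 · 58 = 7192 ≡ 1 (mod 141). ✓

Final answer: 124^(−1) ≡ 58 (mod 141)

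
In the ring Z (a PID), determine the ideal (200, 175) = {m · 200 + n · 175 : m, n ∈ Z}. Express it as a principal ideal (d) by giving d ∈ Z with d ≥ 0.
In the PID Z, (a, b) is generated by gcd(a, b). Compute gcd(200, 175) with the extended Euclidean algorithm, tracking rows (r, s, t) with s·200 + t·175 = r:
  row A: (200, 1, 0)   [1·200 + 0·175 = 200]
  row B: (175, 0, 1)   [0·200 + 1·175 = 175]
  200 = 1·175 + 25   → row C = row A − 1·row B = (25, 1, −1)   [check: 1·200 − 1·175 = 25]
  175 = 7·25 + 0   → remainder 0, stop. gcd = 25 (last nonzero row C).
So gcd(200, 175) = 25, with Bézout identity 1·200 − 1·175 = 25. Containment (⊇): the Bézout identity exhibits 25 as an element of (200, 175), giving (25) ⊆ (200, 175). Containment (⊆): since 25 | 200 and 25 | 175 (200 = 25·8, 175 = 25·7), every Z-linear combination of 200 and 175 is divisible by 25, so (200, 175) ⊆ (25). Therefore (200, 175) = (25), d = 25.

Final answer: (200, 175) = (25); d = 25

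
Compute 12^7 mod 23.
Use repeated squaring. Binary(7) = 111. Walk through the bits of the exponent 7 left-to-right: at each bit after the leading one, square the running value, then multiply by 12 if the bit is 1 (always reducing mod 23):
  bit 1 = 1 (leading): start with 12.
  bit 2 = 1: square 12^2 = 144 ≡ 6; bit is 1, so multiply 6·12 = 72 ≡ 3 (mod 23).
  bit 3 = 1: square 3^2 = 9; bit is 1, so multiply 9·12 = 108 ≡ 16 (mod 23).
Final value: 12^7 ≡ 16 (mod 23).

Final answer: 16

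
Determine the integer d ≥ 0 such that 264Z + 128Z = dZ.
In the PID Z, (a, b) is generated by gcd(a, b). Compute gcd(264, 128) with the extended Euclidean algorithm, tracking rows (r, s, t) with s·264 + t·128 = r:
  row A: (264, 1, 0)   [1·264 + 0·128 = 264]
  row B: (128, 0, 1)   [0·264 + 1·128 = 128]
  264 = 2·128 + 8   → row C = row A − 2·row B = (8, 1, −2)   [check: 1·264 − 2·128 = 8]
  128 = 16·8 + 0   → remainder 0, stop. gcd = 8 (last nonzero row C).
So gcd(264, 128) = 8, with Bézout identity 1·264 − 2·128 = 8. Containment (⊇): the Bézout identity exhibits 8 as an element of (264, 128), giving (8) ⊆ (264, 128). Containment (⊆): since 8 | 264 and 8 | 128 (264 = 8·33, 128 = 8·16), every Z-linear combination of 264 and 128 is divisible by 8, so (264, 128) ⊆ (8). Therefore (264, 128) = (8), d = 8.

Final answer: (264, 128) = (8); d = 8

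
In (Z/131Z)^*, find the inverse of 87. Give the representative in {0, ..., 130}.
Apply the extended Euclidean algorithm to (131, 87), tracking rows (r, s, t) with s·131 + t·87 = r. Each division r_prev = q·r_cur + r_new produces the new row as (previous row) − q·(current row):
  row A: (131, 1, 0)   [1·131 + 0·87 = 131]
  row B: (87, 0, 1)   [0·131 + 1·87 = 87]
  131 = 1·87 + 44   → row C = row A − 1·row B = (44, 1, −1)   [check: 1·131 − 1·87 = 44]
  87 = 1·44 + 43   → row D = row B − 1·row C = (43, −1, 2)   [check: −1·131 + 2·87 = 43]
  44 = 1·43 + 1   → row E = row C − 1·row D = (1, 2, −3)   [check: 2·131 − 3·87 = 1]
  43 = 43·1 + 0   → remainder 0, stop. gcd = 1 (last nonzero row E).
The gcd is 1, so 87 is invertible mod 131. The last nonzero row gives 2·131 − 3·87 = 1, so t = −3. So 87^(−1) ≡ −3 ≡ 128 (mod 131). Verify: 87 · 128 = 11136 ≡ 1 (mod 131). ✓

Final answer: 87^(−1) ≡ 128 (mod 131)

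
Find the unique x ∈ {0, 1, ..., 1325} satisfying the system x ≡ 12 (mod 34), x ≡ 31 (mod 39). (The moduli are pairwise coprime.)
The moduli 34, 39 are pairwise coprime, so by the CRT there is a unique solution mod 34·39 = 1326.
Solve by successive substitution. Start with x ≡ 12 (mod 34).
  Combine with x ≡ 31 (mod 39): write x = 12 + 34·t and require 12 + 34·t ≡ 31 (mod 39), i.e. 34·t ≡ 31 − 12 ≡ 19 (mod 39). Since 34^(−1) ≡ 31 (mod 39), t ≡ 31·19 ≡ 4 (mod 39). So x ≡ 12 + 34·4 = 148 (mod 1326).
Unique solution in [0, 1326): x = 148.

Final answer: x ≡ 148 (mod 1326); the representative in [0, 1326) is 148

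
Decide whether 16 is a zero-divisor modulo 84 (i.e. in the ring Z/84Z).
gcd(16, 84) = 4 > 1, so 16 is not a unit in Z/84Z. In Z/nZ every nonzero non-unit is a zero-divisor: explicitly, take b = 84/gcd = 21 ≠ 0 (mod 84); then 16·21 = 336 = 4·84, i.e. 16·21 ≡ 0 (mod 84). So 16 is a zero-divisor.

Final answer: YES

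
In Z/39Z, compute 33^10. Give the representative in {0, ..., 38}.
30

Use repeated squaring. Binary(10) = 1010. Walk through the bits of the exponent 10 left-to-right: at each bit after the leading one, square the running value, then multiply by 33 if the bit is 1 (always reducing mod 39):
  bit 1 = 1 (leading): start with 33.
  bit 2 = 0: square 33^2 = 1089 ≡ 36 (mod 39).
  bit 3 = 1: square 36^2 = 1296 ≡ 9; bit is 1, so multiply 9·33 = 297 ≡ 24 (mod 39).
  bit 4 = 0: square 24^2 = 576 ≡ 30 (mod 39).
Final value: 33^10 ≡ 30 (mod 39).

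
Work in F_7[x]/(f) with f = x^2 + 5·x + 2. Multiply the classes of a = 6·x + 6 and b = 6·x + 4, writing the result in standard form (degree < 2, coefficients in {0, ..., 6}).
Multiply as integer polynomials: a · b = 36·x^2 + 60·x + 24. Reducing coefficients mod 7: a · b ≡ x^2 + 4·x + 3. Now divide by f(x) = x^2 + 5·x + 2 in F_7[x], eliminating the leading term at each step:
  leading term x^2: subtract (1)·f(x) = x^2 + 5·x + 2, leaving 6·x + 1 (coefficients mod 7)
The degree is now < 2, so this is the remainder. Hence a · b ≡ 6·x + 1 in F_7[x]/(f).

Final answer: a · b ≡ 6·x + 1 (mod f(x))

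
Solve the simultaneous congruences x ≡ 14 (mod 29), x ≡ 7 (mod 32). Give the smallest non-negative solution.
The moduli 29, 32 are pairwise coprime, so by the CRT there is a unique solution mod 29·32 = 928.
Solve by successive substitution. Start with x ≡ 14 (mod 29).
  Combine with x ≡ 7 (mod 32): write x = 14 + 29·t and require 14 + 29·t ≡ 7 (mod 32), i.e. 29·t ≡ 7 − 14 ≡ 25 (mod 32). Since 29^(−1) ≡ 21 (mod 32), t ≡ 21·25 ≡ 13 (mod 32). So x ≡ 14 + 29·13 = 391 (mod 928).
Unique solution in [0, 928): x = 391.

Final answer: x ≡ 391 (mod 928); the representative in [0, 928) is 391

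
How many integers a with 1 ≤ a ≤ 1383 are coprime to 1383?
920

The number of a ∈ {1, ..., 1383} with gcd(a, 1383) = 1 is by definition Euler's totient φ(1383). φ is multiplicative, with φ(p^e) = p^e − p^(e−1). Factorise 1383 = 3 · 461. Then
  φ(1383) = (3 − 1) · (461 − 1) = 2 · 460 = 920.
So there are 920 such integers.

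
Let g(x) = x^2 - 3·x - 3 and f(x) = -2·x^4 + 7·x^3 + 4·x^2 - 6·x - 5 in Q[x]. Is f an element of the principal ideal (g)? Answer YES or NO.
NO

In Q[x] the ideal (g) consists of all multiples of g, so f ∈ (g) iff g | f, i.e. iff the remainder of f on division by g is 0. Divide f by g (g is monic, so eliminate the leading term of the running remainder at each step):
  leading term -2·x^4: subtract (-2·x^2)·g(x) = -2·x^4 + 6·x^3 + 6·x^2, leaving x^3 - 2·x^2 - 6·x - 5
  leading term x^3: subtract (x)·g(x) = x^3 - 3·x^2 - 3·x, leaving x^2 - 3·x - 5
  leading term x^2: subtract (1)·g(x) = x^2 - 3·x - 3, leaving -2
The remainder r(x) = -2 ≠ 0 (and deg r < deg g), so g ∤ f, i.e. f ∉ (g).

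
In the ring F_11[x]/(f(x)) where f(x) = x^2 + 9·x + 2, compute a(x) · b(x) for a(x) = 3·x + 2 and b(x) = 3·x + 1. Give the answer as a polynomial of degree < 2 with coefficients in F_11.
Multiply as integer polynomials: a · b = 9·x^2 + 9·x + 2. Reducing coefficients mod 11: a · b ≡ 9·x^2 + 9·x + 2. Now divide by f(x) = x^2 + 9·x + 2 in F_11[x], eliminating the leading term at each step:
  leading term 9·x^2: subtract (9)·f(x) = 9·x^2 + 4·x + 7, leaving 5·x + 6 (coefficients mod 11)
The degree is now < 2, so this is the remainder. Hence a · b ≡ 5·x + 6 in F_11[x]/(f).

Final answer: a · b ≡ 5·x + 6 (mod f(x))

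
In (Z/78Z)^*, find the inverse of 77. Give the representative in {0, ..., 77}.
77^(−1) ≡ 77 (mod 78)

Apply the extended Euclidean algorithm to (78, 77), tracking rows (r, s, t) with s·78 + t·77 = r. Each division r_prev = q·r_cur + r_new produces the new row as (previous row) − q·(current row):
  row A: (78, 1, 0)   [1·78 + 0·77 = 78]
  row B: (77, 0, 1)   [0·78 + 1·77 = 77]
  78 = 1·77 + 1   → row C = row A − 1·row B = (1, 1, −1)   [check: 1·78 − 1·77 = 1]
  77 = 77·1 + 0   → remainder 0, stop. gcd = 1 (last nonzero row C).
The gcd is 1, so 77 is invertible mod 78. The last nonzero row gives 1·78 − 1·77 = 1, so t = −1. So 77^(−1) ≡ −1 ≡ 77 (mod 78). Verify: 77 · 77 = 5929 ≡ 1 (mod 78). ✓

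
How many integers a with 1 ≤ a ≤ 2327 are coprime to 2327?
2136

The number of a ∈ {1, ..., 2327} with gcd(a, 2327) = 1 is by definition Euler's totient φ(2327). φ is multiplicative, with φ(p^e) = p^e − p^(e−1). Factorise 2327 = 13 · 179. Then
  φ(2327) = (13 − 1) · (179 − 1) = 12 · 178 = 2136.
So there are 2136 such integers.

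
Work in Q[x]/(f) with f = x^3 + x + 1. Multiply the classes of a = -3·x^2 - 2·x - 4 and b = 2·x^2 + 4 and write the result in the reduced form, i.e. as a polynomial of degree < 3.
First multiply in Q[x] without reducing: a · b = -6·x^4 - 4·x^3 - 20·x^2 - 8·x - 16. Now divide by f(x) = x^3 + x + 1, eliminating the leading term at each step:
  leading term -6·x^4: subtract (-6·x)·f(x) = -6·x^4 - 6·x^2 - 6·x, leaving -4·x^3 - 14·x^2 - 2·x - 16
  leading term -4·x^3: subtract (-4)·f(x) = -4·x^3 - 4·x - 4, leaving -14·x^2 + 2·x - 12
The degree is now < 3, so this is the remainder. Hence a · b ≡ -14·x^2 + 2·x - 12 in Q[x]/(f).

Final answer: a · b ≡ -14·x^2 + 2·x - 12 (mod f(x))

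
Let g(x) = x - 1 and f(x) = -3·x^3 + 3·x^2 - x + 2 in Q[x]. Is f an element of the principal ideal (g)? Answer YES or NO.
In Q[x] the ideal (g) consists of all multiples of g, so f ∈ (g) iff g | f, i.e. iff the remainder of f on division by g is 0. Divide f by g (g is monic, so eliminate the leading term of the running remainder at each step):
  leading term -3·x^3: subtract (-3·x^2)·g(x) = -3·x^3 + 3·x^2, leaving 2 - x
  leading term -x: subtract (-1)·g(x) = 1 - x, leaving 1
The remainder r(x) = 1 ≠ 0 (and deg r < deg g), so g ∤ f, i.e. f ∉ (g).

Final answer: NO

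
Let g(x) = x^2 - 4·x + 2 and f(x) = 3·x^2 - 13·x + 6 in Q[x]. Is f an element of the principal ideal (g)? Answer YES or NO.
In Q[x] the ideal (g) consists of all multiples of g, so f ∈ (g) iff g | f, i.e. iff the remainder of f on division by g is 0. Divide f by g (g is monic, so eliminate the leading term of the running remainder at each step):
  leading term 3·x^2: subtract (3)·g(x) = 3·x^2 - 12·x + 6, leaving -x
The remainder r(x) = -x ≠ 0 (and deg r < deg g), so g ∤ f, i.e. f ∉ (g).

Final answer: NO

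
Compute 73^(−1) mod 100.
73^(−1) ≡ 37 (mod 100)

Apply the extended Euclidean algorithm to (100, 73), tracking rows (r, s, t) with s·100 + t·73 = r. Each division r_prev = q·r_cur + r_new produces the new row as (previous row) − q·(current row):
  row A: (100, 1, 0)   [1·100 + 0·73 = 100]
  row B: (73, 0, 1)   [0·100 + 1·73 = 73]
  100 = 1·73 + 27   → row C = row A − 1·row B = (27, 1, −1)   [check: 1·100 − 1·73 = 27]
  73 = 2·27 + 19   → row D = row B − 2·row C = (19, −2, 3)   [check: −2·100 + 3·73 = 19]
  27 = 1·19 + 8   → row E = row C − 1·row D = (8, 3, −4)   [check: 3·100 − 4·73 = 8]
  19 = 2·8 + 3   → row F = row D − 2·row E = (3, −8, 11)   [check: −8·100 + 11·73 = 3]
  8 = 2·3 + 2   → row G = row E − 2·row F = (2, 19, −26)   [check: 19·100 − 26·73 = 2]
  3 = 1·2 + 1   → row H = row F − 1·row G = (1, −27, 37)   [check: −27·100 + 37·73 = 1]
  2 = 2·1 + 0   → remainder 0, stop. gcd = 1 (last nonzero row H).
The gcd is 1, so 73 is invertible mod 100. The last nonzero row gives −27·100 + 37·73 = 1, so t = 37. So 73^(−1) ≡ 37 (mod 100). Verify: 73 · 37 = 2701 ≡ 1 (mod 100). ✓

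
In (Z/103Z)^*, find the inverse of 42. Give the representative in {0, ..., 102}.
42^(−1) ≡ 27 (mod 103)

Apply the extended Euclidean algorithm to (103, 42), tracking rows (r, s, t) with s·103 + t·42 = r. Each division r_prev = q·r_cur + r_new produces the new row as (previous row) − q·(current row):
  row A: (103, 1, 0)   [1·103 + 0·42 = 103]
  row B: (42, 0, 1)   [0·103 + 1·42 = 42]
  103 = 2·42 + 19   → row C = row A − 2·row B = (19, 1, −2)   [check: 1·103 − 2·42 = 19]
  42 = 2·19 + 4   → row D = row B − 2·row C = (4, −2, 5)   [check: −2·103 + 5·42 = 4]
  19 = 4·4 + 3   → row E = row C − 4·row D = (3, 9, −22)   [check: 9·103 − 22·42 = 3]
  4 = 1·3 + 1   → row F = row D − 1·row E = (1, −11, 27)   [check: −11·103 + 27·42 = 1]
  3 = 3·1 + 0   → remainder 0, stop. gcd = 1 (last nonzero row F).
The gcd is 1, so 42 is invertible mod 103. The last nonzero row gives −11·103 + 27·42 = 1, so t = 27. So 42^(−1) ≡ 27 (mod 103). Verify: 42 · 27 = 1134 ≡ 1 (mod 103). ✓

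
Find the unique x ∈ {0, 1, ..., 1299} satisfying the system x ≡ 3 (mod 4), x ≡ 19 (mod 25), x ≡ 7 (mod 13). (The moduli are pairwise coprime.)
x ≡ 319 (mod 1300); the representative in [0, 1300) is 319

The moduli 4, 25, 13 are pairwise coprime, so by the CRT there is a unique solution mod 4·25·13 = 1300.
Solve by successive substitution. Start with x ≡ 3 (mod 4).
  Combine with x ≡ 19 (mod 25): write x = 3 + 4·t and require 3 + 4·t ≡ 19 (mod 25), i.e. 4·t ≡ 19 − 3 ≡ 16 (mod 25). Since 4^(−1) ≡ 19 (mod 25), t ≡ 19·16 ≡ 4 (mod 25). So x ≡ 3 + 4·4 = 19 (mod 100).
  Combine with x ≡ 7 (mod 13): write x = 19 + 100·t and require 19 + 100·t ≡ 7 (mod 13), i.e. 100·t ≡ 7 − 19 ≡ 1 (mod 13). Since 100^(−1) ≡ 3 (mod 13) (100 ≡ 9 (mod 13)), t ≡ 3·1 ≡ 3 (mod 13). So x ≡ 19 + 100·3 = 319 (mod 1300).
Unique solution in [0, 1300): x = 319.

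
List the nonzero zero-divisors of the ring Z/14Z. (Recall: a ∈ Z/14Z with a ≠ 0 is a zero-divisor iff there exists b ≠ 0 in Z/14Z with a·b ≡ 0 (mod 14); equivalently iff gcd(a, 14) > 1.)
An element a ∈ Z/14Z (with a ≠ 0) is a zero-divisor iff gcd(a, 14) > 1 (because a is a unit precisely when gcd(a, n) = 1, and in Z/nZ every nonzero, non-unit element is a zero-divisor). Scan a = 1, ..., 13 and keep those with gcd(a, 14) > 1:
  gcd(2, 14) = 2, gcd(4, 14) = 2, gcd(6, 14) = 2, gcd(7, 14) = 7, gcd(8, 14) = 2, gcd(10, 14) = 2, gcd(12, 14) = 2.
All other a ∈ {1, ..., 13} have gcd(a, 14) = 1 and are units. So the nonzero zero-divisors are exactly the 7 values of a appearing in this scan.

Final answer: nonzero zero-divisors of Z/14Z = {2, 4, 6, 7, 8, 10, 12}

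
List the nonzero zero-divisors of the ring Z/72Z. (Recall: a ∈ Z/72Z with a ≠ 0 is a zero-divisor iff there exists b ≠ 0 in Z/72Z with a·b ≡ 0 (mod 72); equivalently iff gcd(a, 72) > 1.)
An element a ∈ Z/72Z (with a ≠ 0) is a zero-divisor iff gcd(a, 72) > 1 (because a is a unit precisely when gcd(a, n) = 1, and in Z/nZ every nonzero, non-unit element is a zero-divisor). Scan a = 1, ..., 71 and keep those with gcd(a, 72) > 1:
  gcd(2, 72) = 2, gcd(3, 72) = 3, gcd(4, 72) = 4, gcd(6, 72) = 6, gcd(8, 72) = 8, gcd(9, 72) = 9, gcd(10, 72) = 2, gcd(12, 72) = 12, gcd(14, 72) = 2, gcd(15, 72) = 3, gcd(16, 72) = 8, gcd(18, 72) = 18, gcd(20, 72) = 4, gcd(21, 72) = 3, gcd(22, 72) = 2, gcd(24, 72) = 24, gcd(26, 72) = 2, gcd(27, 72) = 9, gcd(28, 72) = 4, gcd(30, 72) = 6, gcd(32, 72) = 8, gcd(33, 72) = 3, gcd(34, 72) = 2, gcd(36, 72) = 36, gcd(38, 72) = 2, gcd(39, 72) = 3, gcd(40, 72) = 8, gcd(42, 72) = 6, gcd(44, 72) = 4, gcd(45, 72) = 9, gcd(46, 72) = 2, gcd(48, 72) = 24, gcd(50, 72) = 2, gcd(51, 72) = 3, gcd(52, 72) = 4, gcd(54, 72) = 18, gcd(56, 72) = 8, gcd(57, 72) = 3, gcd(58, 72) = 2, gcd(60, 72) = 12, gcd(62, 72) = 2, gcd(63, 72) = 9, gcd(64, 72) = 8, gcd(66, 72) = 6, gcd(68, 72) = 4, gcd(69, 72) = 3, gcd(70, 72) = 2.
All other a ∈ {1, ..., 71} have gcd(a, 72) = 1 and are units. So the nonzero zero-divisors are exactly the 47 values of a appearing in this scan.

Final answer: nonzero zero-divisors of Z/72Z = {2, 3, 4, 6, 8, 9, 10, 12, 14, 15, 16, 18, 20, 21, 22, 24, 26, 27, 28, 30, 32, 33, 34, 36, 38, 39, 40, 42, 44, 45, 46, 48, 50, 51, 52, 54, 56, 57, 58, 60, 62, 63, 64, 66, 68, 69, 70}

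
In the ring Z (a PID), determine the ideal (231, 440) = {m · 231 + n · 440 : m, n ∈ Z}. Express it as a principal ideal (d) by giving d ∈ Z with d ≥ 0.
In the PID Z, (a, b) is generated by gcd(a, b). Compute gcd(440, 231) with the extended Euclidean algorithm, tracking rows (r, s, t) with s·440 + t·231 = r:
  row A: (440, 1, 0)   [1·440 + 0·231 = 440]
  row B: (231, 0, 1)   [0·440 + 1·231 = 231]
  440 = 1·231 + 209   → row C = row A − 1·row B = (209, 1, −1)   [check: 1·440 − 1·231 = 209]
  231 = 1·209 + 22   → row D = row B − 1·row C = (22, −1, 2)   [check: −1·440 + 2·231 = 22]
  209 = 9·22 + 11   → row E = row C − 9·row D = (11, 10, −19)   [check: 10·440 − 19·231 = 11]
  22 = 2·11 + 0   → remainder 0, stop. gcd = 11 (last nonzero row E).
So gcd(231, 440) = 11, with Bézout identity 10·440 − 19·231 = 11. Containment (⊇): the Bézout identity exhibits 11 as an element of (231, 440), giving (11) ⊆ (231, 440). Containment (⊆): since 11 | 231 and 11 | 440 (231 = 11·21, 440 = 11·40), every Z-linear combination of 231 and 440 is divisible by 11, so (231, 440) ⊆ (11). Therefore (231, 440) = (11), d = 11.

Final answer: (231, 440) = (11); d = 11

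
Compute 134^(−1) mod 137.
134^(−1) ≡ 91 (mod 137)

Apply the extended Euclidean algorithm to (137, 134), tracking rows (r, s, t) with s·137 + t·134 = r. Each division r_prev = q·r_cur + r_new produces the new row as (previous row) − q·(current row):
  row A: (137, 1, 0)   [1·137 + 0·134 = 137]
  row B: (134, 0, 1)   [0·137 + 1·134 = 134]
  137 = 1·134 + 3   → row C = row A − 1·row B = (3, 1, −1)   [check: 1·137 − 1·134 = 3]
  134 = 44·3 + 2   → row D = row B − 44·row C = (2, −44, 45)   [check: −44·137 + 45·134 = 2]
  3 = 1·2 + 1   → row E = row C − 1·row D = (1, 45, −46)   [check: 45·137 − 46·134 = 1]
  2 = 2·1 + 0   → remainder 0, stop. gcd = 1 (last nonzero row E).
The gcd is 1, so 134 is invertible mod 137. The last nonzero row gives 45·137 − 46·134 = 1, so t = −46. So 134^(−1) ≡ −46 ≡ 91 (mod 137). Verify: 134 · 91 = 12194 ≡ 1 (mod 137). ✓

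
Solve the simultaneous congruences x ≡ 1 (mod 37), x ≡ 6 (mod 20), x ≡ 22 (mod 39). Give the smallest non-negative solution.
The moduli 37, 20, 39 are pairwise coprime, so by the CRT there is a unique solution mod 37·20·39 = 28860.
Solve by successive substitution. Start with x ≡ 1 (mod 37).
  Combine with x ≡ 6 (mod 20): write x = 1 + 37·t and require 1 + 37·t ≡ 6 (mod 20), i.e. 37·t ≡ 6 − 1 ≡ 5 (mod 20). Since 37^(−1) ≡ 13 (mod 20) (37 ≡ 17 (mod 20)), t ≡ 13·5 ≡ 5 (mod 20). So x ≡ 1 + 37·5 = 186 (mod 740).
  Combine with x ≡ 22 (mod 39): write x = 186 + 740·t and require 186 + 740·t ≡ 22 (mod 39), i.e. 740·t ≡ 22 − 186 ≡ 31 (mod 39). Since 740^(−1) ≡ 38 (mod 39) (740 ≡ 38 (mod 39)), t ≡ 38·31 ≡ 8 (mod 39). So x ≡ 186 + 740·8 = 6106 (mod 28860).
Unique solution in [0, 28860): x = 6106.

Final answer: x ≡ 6106 (mod 28860); the representative in [0, 28860) is 6106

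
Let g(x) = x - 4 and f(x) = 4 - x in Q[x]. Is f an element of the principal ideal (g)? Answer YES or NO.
In Q[x] the ideal (g) consists of all multiples of g, so f ∈ (g) iff g | f, i.e. iff the remainder of f on division by g is 0. Divide f by g (g is monic, so eliminate the leading term of the running remainder at each step):
  leading term -x: subtract (-1)·g(x) = 4 - x, leaving 0
The remainder is 0, so f(x) = g(x) · h(x) with h(x) = -1. Hence g | f, i.e. f ∈ (g).

Final answer: YES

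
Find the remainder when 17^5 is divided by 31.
Use repeated squaring. Binary(5) = 101. Walk through the bits of the exponent 5 left-to-right: at each bit after the leading one, square the running value, then multiply by 17 if the bit is 1 (always reducing mod 31):
  bit 1 = 1 (leading): start with 17.
  bit 2 = 0: square 17^2 = 289 ≡ 10 (mod 31).
  bit 3 = 1: square 10^2 = 100 ≡ 7; bit is 1, so multiply 7·17 = 119 ≡ 26 (mod 31).
Final value: 17^5 ≡ 26 (mod 31).

Final answer: 26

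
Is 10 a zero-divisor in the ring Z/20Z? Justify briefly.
YES

gcd(10, 20) = 10 > 1, so 10 is not a unit in Z/20Z. In Z/nZ every nonzero non-unit is a zero-divisor: explicitly, take b = 20/gcd = 2 ≠ 0 (mod 20); then 10·2 = 20 = 1·20, i.e. 10·2 ≡ 0 (mod 20). So 10 is a zero-divisor.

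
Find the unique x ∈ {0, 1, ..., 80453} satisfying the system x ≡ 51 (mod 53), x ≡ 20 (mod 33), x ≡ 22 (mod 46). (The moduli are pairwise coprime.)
x ≡ 68792 (mod 80454); the representative in [0, 80454) is 68792

The moduli 53, 33, 46 are pairwise coprime, so by the CRT there is a unique solution mod 53·33·46 = 80454.
Solve by successive substitution. Start with x ≡ 51 (mod 53).
  Combine with x ≡ 20 (mod 33): write x = 51 + 53·t and require 51 + 53·t ≡ 20 (mod 33), i.e. 53·t ≡ 20 − 51 ≡ 2 (mod 33). Since 53^(−1) ≡ 5 (mod 33) (53 ≡ 20 (mod 33)), t ≡ 5·2 ≡ 10 (mod 33). So x ≡ 51 + 53·10 = 581 (mod 1749).
  Combine with x ≡ 22 (mod 46): write x = 581 + 1749·t and require 581 + 1749·t ≡ 22 (mod 46), i.e. 1749·t ≡ 22 − 581 ≡ 39 (mod 46). Since 1749^(−1) ≡ 1 (mod 46) (1749 ≡ 1 (mod 46)), t ≡ 1·39 ≡ 39 (mod 46). So x ≡ 581 + 1749·39 = 68792 (mod 80454).
Unique solution in [0, 80454): x = 68792.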